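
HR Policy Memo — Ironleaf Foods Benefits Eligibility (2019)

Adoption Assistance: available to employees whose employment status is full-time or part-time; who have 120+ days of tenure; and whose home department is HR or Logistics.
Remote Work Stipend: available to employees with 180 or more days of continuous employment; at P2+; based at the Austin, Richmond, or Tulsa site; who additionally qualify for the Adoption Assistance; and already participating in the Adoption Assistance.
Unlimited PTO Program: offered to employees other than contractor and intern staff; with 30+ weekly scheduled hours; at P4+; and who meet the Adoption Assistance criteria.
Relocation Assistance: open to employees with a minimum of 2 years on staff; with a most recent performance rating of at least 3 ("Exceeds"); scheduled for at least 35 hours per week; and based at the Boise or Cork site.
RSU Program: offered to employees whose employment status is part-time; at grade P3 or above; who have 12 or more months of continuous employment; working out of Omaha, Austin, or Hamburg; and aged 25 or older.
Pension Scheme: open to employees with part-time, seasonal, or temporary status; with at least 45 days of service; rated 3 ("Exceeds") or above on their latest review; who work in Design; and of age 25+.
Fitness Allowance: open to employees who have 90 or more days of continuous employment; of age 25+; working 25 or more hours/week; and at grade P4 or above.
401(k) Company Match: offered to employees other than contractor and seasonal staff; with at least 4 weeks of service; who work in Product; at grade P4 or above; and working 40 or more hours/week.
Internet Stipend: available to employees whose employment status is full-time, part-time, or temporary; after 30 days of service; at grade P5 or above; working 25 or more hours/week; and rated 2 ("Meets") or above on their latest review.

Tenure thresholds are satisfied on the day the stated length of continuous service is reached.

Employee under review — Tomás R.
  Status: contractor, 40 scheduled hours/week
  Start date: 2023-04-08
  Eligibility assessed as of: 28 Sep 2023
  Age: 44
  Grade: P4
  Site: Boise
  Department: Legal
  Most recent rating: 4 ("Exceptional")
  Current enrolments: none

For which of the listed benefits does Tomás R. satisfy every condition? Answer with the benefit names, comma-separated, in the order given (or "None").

Fitness Allowance

Service from 2023-04-08 to 28 Sep 2023: 173 days.
Adoption Assistance — status contractor ✗ (requires full-time or part-time) → not eligible.
Remote Work Stipend — service 173 days < 180 days ✗ → not eligible.
Unlimited PTO Program — status contractor ✗ (excluded) → not eligible.
Relocation Assistance — service 173 days < 2 years (≈730 days) ✗ → not eligible.
RSU Program — status contractor ✗ (requires part-time) → not eligible.
Pension Scheme — status contractor ✗ (requires part-time, seasonal, or temporary) → not eligible.
Fitness Allowance — service 173 days ≥ 90 days ✓; age 44 ≥ 25 ✓; 40 hrs/wk ≥ 25 ✓; grade P4 ≥ P4 ✓ → eligible.
401(k) Company Match — status contractor ✗ (excluded) → not eligible.
Internet Stipend — status contractor ✗ (requires full-time, part-time, or temporary) → not eligible.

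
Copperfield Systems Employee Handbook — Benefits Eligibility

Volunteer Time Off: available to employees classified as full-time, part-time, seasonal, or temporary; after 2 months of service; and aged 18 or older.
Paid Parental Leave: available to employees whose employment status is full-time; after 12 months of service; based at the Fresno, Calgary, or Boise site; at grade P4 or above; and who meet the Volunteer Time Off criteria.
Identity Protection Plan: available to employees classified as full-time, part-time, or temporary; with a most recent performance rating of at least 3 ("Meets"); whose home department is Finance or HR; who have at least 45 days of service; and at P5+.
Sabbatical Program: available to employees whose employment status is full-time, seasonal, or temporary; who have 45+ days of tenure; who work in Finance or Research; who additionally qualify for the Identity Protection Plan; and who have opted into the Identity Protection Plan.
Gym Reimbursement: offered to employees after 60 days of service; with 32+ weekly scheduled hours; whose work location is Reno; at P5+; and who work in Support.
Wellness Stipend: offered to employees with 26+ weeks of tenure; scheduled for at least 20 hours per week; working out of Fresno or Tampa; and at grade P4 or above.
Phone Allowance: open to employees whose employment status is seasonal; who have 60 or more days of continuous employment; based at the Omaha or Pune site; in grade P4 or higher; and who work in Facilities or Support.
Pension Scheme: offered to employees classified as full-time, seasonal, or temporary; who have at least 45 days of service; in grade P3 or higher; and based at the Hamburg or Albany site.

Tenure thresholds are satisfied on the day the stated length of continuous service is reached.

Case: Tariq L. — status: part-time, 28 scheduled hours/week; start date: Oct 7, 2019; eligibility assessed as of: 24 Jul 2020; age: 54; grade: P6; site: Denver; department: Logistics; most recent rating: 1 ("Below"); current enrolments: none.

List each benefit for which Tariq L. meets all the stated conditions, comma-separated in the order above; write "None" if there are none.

Volunteer Time Off

Service from Oct 7, 2019 to 24 Jul 2020: 291 days.
Volunteer Time Off — status part-time ✓; service 291 days ≥ 2 months (≈60 days) ✓; age 54 ≥ 18 ✓ → eligible.
Paid Parental Leave — status part-time ✗ (requires full-time) → not eligible.
Identity Protection Plan — status part-time ✓; rating 1 < 3 ✗ → not eligible.
Sabbatical Program — status part-time ✗ (requires full-time, seasonal, or temporary) → not eligible.
Gym Reimbursement — service 291 days ≥ 60 days ✓; 28 hrs/wk < 32 ✗ → not eligible.
Wellness Stipend — service 291 days ≥ 26 weeks (≈182 days) ✓; 28 hrs/wk ≥ 20 ✓; site Denver ✗ (not Fresno or Tampa) → not eligible.
Phone Allowance — status part-time ✗ (requires seasonal) → not eligible.
Pension Scheme — status part-time ✗ (requires full-time, seasonal, or temporary) → not eligible.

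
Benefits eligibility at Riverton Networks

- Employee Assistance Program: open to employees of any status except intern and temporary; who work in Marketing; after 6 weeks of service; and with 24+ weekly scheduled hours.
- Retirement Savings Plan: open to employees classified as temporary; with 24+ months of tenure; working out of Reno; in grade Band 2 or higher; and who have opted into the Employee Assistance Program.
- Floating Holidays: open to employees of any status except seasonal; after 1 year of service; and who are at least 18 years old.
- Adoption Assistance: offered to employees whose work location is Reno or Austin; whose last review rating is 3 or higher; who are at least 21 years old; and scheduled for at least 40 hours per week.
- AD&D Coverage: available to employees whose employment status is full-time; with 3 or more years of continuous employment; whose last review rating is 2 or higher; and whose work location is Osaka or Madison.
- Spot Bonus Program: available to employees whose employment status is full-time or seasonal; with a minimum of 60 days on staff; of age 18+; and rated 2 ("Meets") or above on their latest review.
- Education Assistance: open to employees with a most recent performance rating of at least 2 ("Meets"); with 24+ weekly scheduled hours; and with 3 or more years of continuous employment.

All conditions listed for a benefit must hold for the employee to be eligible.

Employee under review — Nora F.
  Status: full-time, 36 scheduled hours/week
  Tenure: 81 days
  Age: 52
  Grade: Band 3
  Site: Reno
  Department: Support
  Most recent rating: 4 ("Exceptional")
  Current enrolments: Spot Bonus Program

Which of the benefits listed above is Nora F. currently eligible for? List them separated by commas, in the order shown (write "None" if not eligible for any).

Employee Assistance Program — status full-time ✓ (not excluded); dept Support ✗ → not eligible.
Retirement Savings Plan — status full-time ✗ (requires temporary) → not eligible.
Floating Holidays — status full-time ✓ (not excluded); service 81 days < 1 year (≈365 days) ✗ → not eligible.
Adoption Assistance — site Reno ✓; rating 4 ≥ 3 ✓; age 52 ≥ 21 ✓; 36 hrs/wk < 40 ✗ → not eligible.
AD&D Coverage — status full-time ✓; service 81 days < 3 years (≈1095 days) ✗ → not eligible.
Spot Bonus Program — status full-time ✓; service 81 days ≥ 60 days ✓; age 52 ≥ 18 ✓; rating 4 ≥ 2 ✓ → eligible.
Education Assistance — rating 4 ≥ 2 ✓; 36 hrs/wk ≥ 24 ✓; service 81 days < 3 years (≈1095 days) ✗ → not eligible.

Spot Bonus Program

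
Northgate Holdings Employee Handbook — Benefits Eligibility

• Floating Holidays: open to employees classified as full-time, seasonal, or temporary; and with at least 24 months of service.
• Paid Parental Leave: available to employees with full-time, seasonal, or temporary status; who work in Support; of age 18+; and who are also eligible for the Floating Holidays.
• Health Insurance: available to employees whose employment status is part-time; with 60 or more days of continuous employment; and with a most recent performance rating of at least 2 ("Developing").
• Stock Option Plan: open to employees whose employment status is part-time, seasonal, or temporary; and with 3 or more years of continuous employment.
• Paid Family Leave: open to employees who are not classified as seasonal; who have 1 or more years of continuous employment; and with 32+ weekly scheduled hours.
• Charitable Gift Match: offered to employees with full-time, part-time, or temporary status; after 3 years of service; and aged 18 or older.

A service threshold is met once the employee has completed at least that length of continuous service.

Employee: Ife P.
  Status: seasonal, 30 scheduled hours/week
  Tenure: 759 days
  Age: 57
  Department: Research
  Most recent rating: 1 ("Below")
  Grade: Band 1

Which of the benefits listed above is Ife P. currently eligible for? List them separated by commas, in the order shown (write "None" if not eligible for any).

Floating Holidays

Floating Holidays — status seasonal ✓; service 759 days ≥ 24 months (≈720 days) ✓ → eligible.
Paid Parental Leave — status seasonal ✓; dept Research ✗ → not eligible.
Health Insurance — status seasonal ✗ (requires part-time) → not eligible.
Stock Option Plan — status seasonal ✓; service 759 days < 3 years (≈1095 days) ✗ → not eligible.
Paid Family Leave — status seasonal ✗ (excluded) → not eligible.
Charitable Gift Match — status seasonal ✗ (requires full-time, part-time, or temporary) → not eligible.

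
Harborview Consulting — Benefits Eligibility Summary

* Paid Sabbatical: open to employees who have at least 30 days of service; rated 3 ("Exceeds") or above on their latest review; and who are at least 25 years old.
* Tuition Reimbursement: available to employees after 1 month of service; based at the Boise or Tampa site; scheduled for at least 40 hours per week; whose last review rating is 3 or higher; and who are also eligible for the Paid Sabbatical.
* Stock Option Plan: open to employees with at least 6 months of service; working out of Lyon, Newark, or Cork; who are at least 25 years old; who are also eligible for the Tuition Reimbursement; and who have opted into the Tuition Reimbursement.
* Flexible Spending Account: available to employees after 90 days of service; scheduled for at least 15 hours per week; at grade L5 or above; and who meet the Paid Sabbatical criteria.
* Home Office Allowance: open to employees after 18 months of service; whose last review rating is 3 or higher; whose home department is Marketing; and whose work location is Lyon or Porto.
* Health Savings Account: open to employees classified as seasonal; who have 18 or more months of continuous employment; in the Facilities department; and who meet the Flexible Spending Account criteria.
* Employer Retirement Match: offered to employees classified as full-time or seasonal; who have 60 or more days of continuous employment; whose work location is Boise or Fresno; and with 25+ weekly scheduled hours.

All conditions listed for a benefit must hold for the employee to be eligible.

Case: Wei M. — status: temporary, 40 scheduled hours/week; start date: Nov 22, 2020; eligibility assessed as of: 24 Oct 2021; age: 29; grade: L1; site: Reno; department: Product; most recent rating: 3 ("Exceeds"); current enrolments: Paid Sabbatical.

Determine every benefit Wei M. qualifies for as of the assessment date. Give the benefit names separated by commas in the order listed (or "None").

Service from Nov 22, 2020 to 24 Oct 2021: 336 days.
Paid Sabbatical — service 336 days ≥ 30 days ✓; rating 3 ≥ 3 ✓; age 29 ≥ 25 ✓ → eligible.
Tuition Reimbursement — service 336 days ≥ 1 month (≈30 days) ✓; site Reno ✗ (not Boise or Tampa) → not eligible.
Stock Option Plan — service 336 days ≥ 6 months (≈180 days) ✓; site Reno ✗ (not Lyon, Newark, or Cork) → not eligible.
Flexible Spending Account — service 336 days ≥ 90 days ✓; 40 hrs/wk ≥ 15 ✓; grade L1 < L5 ✗ → not eligible.
Home Office Allowance — service 336 days < 18 months (≈540 days) ✗ → not eligible.
Health Savings Account — status temporary ✗ (requires seasonal) → not eligible.
Employer Retirement Match — status temporary ✗ (requires full-time or seasonal) → not eligible.

Paid Sabbatical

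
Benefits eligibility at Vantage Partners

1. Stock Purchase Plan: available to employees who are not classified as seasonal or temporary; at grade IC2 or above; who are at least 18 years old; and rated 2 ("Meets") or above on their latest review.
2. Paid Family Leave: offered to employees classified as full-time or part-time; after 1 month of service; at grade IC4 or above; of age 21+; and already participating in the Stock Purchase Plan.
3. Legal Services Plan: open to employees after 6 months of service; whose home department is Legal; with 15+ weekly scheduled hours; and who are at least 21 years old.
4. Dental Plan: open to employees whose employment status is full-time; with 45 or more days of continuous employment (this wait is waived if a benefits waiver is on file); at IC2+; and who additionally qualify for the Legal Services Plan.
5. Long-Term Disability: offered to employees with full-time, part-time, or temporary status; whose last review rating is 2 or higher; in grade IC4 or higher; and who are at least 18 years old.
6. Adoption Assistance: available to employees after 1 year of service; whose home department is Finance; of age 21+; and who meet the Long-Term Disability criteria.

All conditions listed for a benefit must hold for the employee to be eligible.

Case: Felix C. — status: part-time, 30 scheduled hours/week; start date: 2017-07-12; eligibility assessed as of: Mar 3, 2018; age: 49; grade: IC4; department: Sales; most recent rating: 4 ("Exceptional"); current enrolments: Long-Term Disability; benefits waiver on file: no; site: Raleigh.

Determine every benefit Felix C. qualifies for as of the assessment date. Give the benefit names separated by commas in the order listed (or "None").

Stock Purchase Plan, Long-Term Disability

Service from 2017-07-12 to Mar 3, 2018: 234 days.
Stock Purchase Plan — status part-time ✓ (not excluded); grade IC4 ≥ IC2 ✓; age 49 ≥ 18 ✓; rating 4 ≥ 2 ✓ → eligible.
Paid Family Leave — status part-time ✓; service 234 days ≥ 1 month (≈30 days) ✓; grade IC4 ≥ IC4 ✓; age 49 ≥ 21 ✓; not enrolled in Stock Purchase Plan ✗ → not eligible.
Legal Services Plan — service 234 days ≥ 6 months (≈180 days) ✓; dept Sales ✗ → not eligible.
Dental Plan — status part-time ✗ (requires full-time) → not eligible.
Long-Term Disability — status part-time ✓; rating 4 ≥ 2 ✓; grade IC4 ≥ IC4 ✓; age 49 ≥ 18 ✓ → eligible.
Adoption Assistance — service 234 days < 1 year (≈365 days) ✗ → not eligible.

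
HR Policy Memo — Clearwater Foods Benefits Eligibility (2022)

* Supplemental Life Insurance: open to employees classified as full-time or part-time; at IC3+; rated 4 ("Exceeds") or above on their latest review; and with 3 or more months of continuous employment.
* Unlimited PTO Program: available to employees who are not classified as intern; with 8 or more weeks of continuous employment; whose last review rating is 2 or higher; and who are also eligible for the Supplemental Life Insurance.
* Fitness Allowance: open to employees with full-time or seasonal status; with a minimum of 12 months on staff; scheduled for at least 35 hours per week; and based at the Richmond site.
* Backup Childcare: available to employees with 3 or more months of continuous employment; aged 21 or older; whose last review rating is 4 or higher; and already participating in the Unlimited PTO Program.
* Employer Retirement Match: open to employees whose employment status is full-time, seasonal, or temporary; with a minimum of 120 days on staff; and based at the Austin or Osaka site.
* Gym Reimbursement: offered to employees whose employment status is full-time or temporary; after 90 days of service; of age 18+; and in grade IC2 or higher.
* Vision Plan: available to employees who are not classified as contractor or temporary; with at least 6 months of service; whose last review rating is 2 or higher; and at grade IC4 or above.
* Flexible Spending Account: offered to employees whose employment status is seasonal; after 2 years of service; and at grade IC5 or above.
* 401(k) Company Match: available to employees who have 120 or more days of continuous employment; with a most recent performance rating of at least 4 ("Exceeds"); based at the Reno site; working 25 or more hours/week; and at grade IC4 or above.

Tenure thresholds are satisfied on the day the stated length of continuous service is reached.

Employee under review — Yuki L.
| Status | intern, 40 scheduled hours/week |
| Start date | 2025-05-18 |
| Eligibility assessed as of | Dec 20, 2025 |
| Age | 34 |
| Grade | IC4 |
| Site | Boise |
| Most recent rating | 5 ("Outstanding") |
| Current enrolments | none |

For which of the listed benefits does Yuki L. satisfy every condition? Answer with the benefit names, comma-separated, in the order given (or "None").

Vision Plan

Service from 2025-05-18 to Dec 20, 2025: 216 days.
Supplemental Life Insurance — status intern ✗ (requires full-time or part-time) → not eligible.
Unlimited PTO Program — status intern ✗ (excluded) → not eligible.
Fitness Allowance — status intern ✗ (requires full-time or seasonal) → not eligible.
Backup Childcare — service 216 days ≥ 3 months (≈90 days) ✓; age 34 ≥ 21 ✓; rating 5 ≥ 4 ✓; not enrolled in Unlimited PTO Program ✗ → not eligible.
Employer Retirement Match — status intern ✗ (requires full-time, seasonal, or temporary) → not eligible.
Gym Reimbursement — status intern ✗ (requires full-time or temporary) → not eligible.
Vision Plan — status intern ✓ (not excluded); service 216 days ≥ 6 months (≈180 days) ✓; rating 5 ≥ 2 ✓; grade IC4 ≥ IC4 ✓ → eligible.
Flexible Spending Account — status intern ✗ (requires seasonal) → not eligible.
401(k) Company Match — service 216 days ≥ 120 days ✓; rating 5 ≥ 4 ✓; site Boise ✗ (not Reno) → not eligible.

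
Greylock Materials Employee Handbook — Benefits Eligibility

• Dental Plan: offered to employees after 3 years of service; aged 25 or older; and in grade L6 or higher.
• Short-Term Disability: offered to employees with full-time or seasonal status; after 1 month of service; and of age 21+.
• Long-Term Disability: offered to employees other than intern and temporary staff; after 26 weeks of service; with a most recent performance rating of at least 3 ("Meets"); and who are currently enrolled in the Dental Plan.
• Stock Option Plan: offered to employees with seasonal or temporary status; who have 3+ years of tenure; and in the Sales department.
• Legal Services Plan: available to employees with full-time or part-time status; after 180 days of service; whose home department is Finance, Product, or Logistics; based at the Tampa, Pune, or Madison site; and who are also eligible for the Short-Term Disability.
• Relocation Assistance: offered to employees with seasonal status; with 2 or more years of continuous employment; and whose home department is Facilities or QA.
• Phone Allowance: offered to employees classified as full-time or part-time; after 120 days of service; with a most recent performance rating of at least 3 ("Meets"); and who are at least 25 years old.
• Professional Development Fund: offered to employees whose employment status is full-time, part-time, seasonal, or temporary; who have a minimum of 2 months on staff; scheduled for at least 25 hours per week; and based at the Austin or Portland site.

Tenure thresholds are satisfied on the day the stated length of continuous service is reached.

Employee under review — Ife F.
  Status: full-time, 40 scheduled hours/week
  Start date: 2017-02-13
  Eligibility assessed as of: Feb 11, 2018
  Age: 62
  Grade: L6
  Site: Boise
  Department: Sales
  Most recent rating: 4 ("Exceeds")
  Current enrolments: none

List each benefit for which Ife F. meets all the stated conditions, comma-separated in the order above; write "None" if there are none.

Short-Term Disability, Phone Allowance

Service from 2017-02-13 to Feb 11, 2018: 363 days.
Dental Plan — service 363 days < 3 years (≈1095 days) ✗ → not eligible.
Short-Term Disability — status full-time ✓; service 363 days ≥ 1 month (≈30 days) ✓; age 62 ≥ 21 ✓ → eligible.
Long-Term Disability — status full-time ✓ (not excluded); service 363 days ≥ 26 weeks (≈182 days) ✓; rating 4 ≥ 3 ✓; not enrolled in Dental Plan ✗ → not eligible.
Stock Option Plan — status full-time ✗ (requires seasonal or temporary) → not eligible.
Legal Services Plan — status full-time ✓; service 363 days ≥ 180 days ✓; dept Sales ✗ → not eligible.
Relocation Assistance — status full-time ✗ (requires seasonal) → not eligible.
Phone Allowance — status full-time ✓; service 363 days ≥ 120 days ✓; rating 4 ≥ 3 ✓; age 62 ≥ 25 ✓ → eligible.
Professional Development Fund — status full-time ✓; service 363 days ≥ 2 months (≈60 days) ✓; 40 hrs/wk ≥ 25 ✓; site Boise ✗ (not Austin or Portland) → not eligible.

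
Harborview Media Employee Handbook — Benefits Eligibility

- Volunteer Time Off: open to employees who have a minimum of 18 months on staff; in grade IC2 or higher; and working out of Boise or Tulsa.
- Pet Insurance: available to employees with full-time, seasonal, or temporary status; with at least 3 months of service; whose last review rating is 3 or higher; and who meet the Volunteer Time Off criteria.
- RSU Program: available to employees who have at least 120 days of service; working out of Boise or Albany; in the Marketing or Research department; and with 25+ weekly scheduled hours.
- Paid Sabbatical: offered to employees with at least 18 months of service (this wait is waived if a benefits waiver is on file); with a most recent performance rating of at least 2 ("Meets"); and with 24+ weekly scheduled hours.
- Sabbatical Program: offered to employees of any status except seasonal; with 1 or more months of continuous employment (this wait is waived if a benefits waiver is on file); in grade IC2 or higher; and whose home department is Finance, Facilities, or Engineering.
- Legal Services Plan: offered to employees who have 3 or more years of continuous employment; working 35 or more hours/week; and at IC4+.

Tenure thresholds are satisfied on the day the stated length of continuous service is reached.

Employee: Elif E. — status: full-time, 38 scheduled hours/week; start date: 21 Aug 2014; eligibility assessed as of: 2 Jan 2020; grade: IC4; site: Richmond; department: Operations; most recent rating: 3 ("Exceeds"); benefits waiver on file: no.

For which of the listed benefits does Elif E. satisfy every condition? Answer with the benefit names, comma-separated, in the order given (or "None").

Paid Sabbatical, Legal Services Plan

Service from 21 Aug 2014 to 2 Jan 2020: 1960 days.
Volunteer Time Off — service 1960 days ≥ 18 months (≈540 days) ✓; grade IC4 ≥ IC2 ✓; site Richmond ✗ (not Boise or Tulsa) → not eligible.
Pet Insurance — status full-time ✓; service 1960 days ≥ 3 months (≈90 days) ✓; rating 3 ≥ 3 ✓; not eligible for Volunteer Time Off ✗ → not eligible.
RSU Program — service 1960 days ≥ 120 days ✓; site Richmond ✗ (not Boise or Albany) → not eligible.
Paid Sabbatical — no waiver, service 1960 days ≥ 18 months (≈540 days) ✓; rating 3 ≥ 2 ✓; 38 hrs/wk ≥ 24 ✓ → eligible.
Sabbatical Program — status full-time ✓ (not excluded); no waiver, service 1960 days ≥ 1 month (≈30 days) ✓; grade IC4 ≥ IC2 ✓; dept Operations ✗ → not eligible.
Legal Services Plan — service 1960 days ≥ 3 years (≈1095 days) ✓; 38 hrs/wk ≥ 35 ✓; grade IC4 ≥ IC4 ✓ → eligible.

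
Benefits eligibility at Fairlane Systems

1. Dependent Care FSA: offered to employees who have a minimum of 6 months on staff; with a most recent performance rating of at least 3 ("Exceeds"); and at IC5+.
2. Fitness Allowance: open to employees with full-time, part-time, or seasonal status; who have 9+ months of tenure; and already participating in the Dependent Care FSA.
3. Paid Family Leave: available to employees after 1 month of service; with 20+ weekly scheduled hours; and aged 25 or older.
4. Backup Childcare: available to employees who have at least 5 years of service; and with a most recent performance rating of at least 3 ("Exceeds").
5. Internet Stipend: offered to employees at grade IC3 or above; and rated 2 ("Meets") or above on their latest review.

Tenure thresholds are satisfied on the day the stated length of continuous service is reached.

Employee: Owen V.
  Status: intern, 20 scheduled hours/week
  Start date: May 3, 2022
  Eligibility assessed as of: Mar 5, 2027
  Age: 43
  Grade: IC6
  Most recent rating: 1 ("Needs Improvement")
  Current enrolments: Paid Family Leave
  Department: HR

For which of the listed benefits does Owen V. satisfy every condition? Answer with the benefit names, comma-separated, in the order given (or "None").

Paid Family Leave

Service from May 3, 2022 to Mar 5, 2027: 1767 days.
Dependent Care FSA — service 1767 days ≥ 6 months (≈180 days) ✓; rating 1 < 3 ✗ → not eligible.
Fitness Allowance — status intern ✗ (requires full-time, part-time, or seasonal) → not eligible.
Paid Family Leave — service 1767 days ≥ 1 month (≈30 days) ✓; 20 hrs/wk ≥ 20 ✓; age 43 ≥ 25 ✓ → eligible.
Backup Childcare — service 1767 days < 5 years (≈1825 days) ✗ → not eligible.
Internet Stipend — grade IC6 ≥ IC3 ✓; rating 1 < 2 ✗ → not eligible.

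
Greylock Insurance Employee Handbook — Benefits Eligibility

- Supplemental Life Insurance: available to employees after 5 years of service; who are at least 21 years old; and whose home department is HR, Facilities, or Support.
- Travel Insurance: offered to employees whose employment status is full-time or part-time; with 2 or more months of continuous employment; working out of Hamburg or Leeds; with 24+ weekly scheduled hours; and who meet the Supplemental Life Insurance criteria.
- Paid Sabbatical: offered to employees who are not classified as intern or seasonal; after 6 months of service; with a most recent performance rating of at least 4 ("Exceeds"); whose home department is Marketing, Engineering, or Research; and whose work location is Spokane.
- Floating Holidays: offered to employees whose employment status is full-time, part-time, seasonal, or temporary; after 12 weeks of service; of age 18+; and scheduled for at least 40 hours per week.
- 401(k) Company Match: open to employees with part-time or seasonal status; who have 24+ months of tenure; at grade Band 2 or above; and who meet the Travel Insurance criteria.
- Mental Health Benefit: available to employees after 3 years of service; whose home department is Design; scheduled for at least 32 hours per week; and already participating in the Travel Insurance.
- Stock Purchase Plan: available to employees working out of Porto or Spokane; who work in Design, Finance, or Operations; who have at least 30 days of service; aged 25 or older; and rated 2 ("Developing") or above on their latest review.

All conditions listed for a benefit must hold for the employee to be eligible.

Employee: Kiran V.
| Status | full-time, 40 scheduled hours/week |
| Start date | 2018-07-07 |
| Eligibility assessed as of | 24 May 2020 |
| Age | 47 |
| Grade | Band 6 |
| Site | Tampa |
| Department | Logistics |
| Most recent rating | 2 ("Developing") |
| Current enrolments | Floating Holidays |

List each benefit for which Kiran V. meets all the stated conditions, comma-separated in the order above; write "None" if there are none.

Service from 2018-07-07 to 24 May 2020: 687 days.
Supplemental Life Insurance — service 687 days < 5 years (≈1825 days) ✗ → not eligible.
Travel Insurance — status full-time ✓; service 687 days ≥ 2 months (≈60 days) ✓; site Tampa ✗ (not Hamburg or Leeds) → not eligible.
Paid Sabbatical — status full-time ✓ (not excluded); service 687 days ≥ 6 months (≈180 days) ✓; rating 2 < 4 ✗ → not eligible.
Floating Holidays — status full-time ✓; service 687 days ≥ 12 weeks (≈84 days) ✓; age 47 ≥ 18 ✓; 40 hrs/wk ≥ 40 ✓ → eligible.
401(k) Company Match — status full-time ✗ (requires part-time or seasonal) → not eligible.
Mental Health Benefit — service 687 days < 3 years (≈1095 days) ✗ → not eligible.
Stock Purchase Plan — site Tampa ✗ (not Porto or Spokane) → not eligible.

Floating Holidays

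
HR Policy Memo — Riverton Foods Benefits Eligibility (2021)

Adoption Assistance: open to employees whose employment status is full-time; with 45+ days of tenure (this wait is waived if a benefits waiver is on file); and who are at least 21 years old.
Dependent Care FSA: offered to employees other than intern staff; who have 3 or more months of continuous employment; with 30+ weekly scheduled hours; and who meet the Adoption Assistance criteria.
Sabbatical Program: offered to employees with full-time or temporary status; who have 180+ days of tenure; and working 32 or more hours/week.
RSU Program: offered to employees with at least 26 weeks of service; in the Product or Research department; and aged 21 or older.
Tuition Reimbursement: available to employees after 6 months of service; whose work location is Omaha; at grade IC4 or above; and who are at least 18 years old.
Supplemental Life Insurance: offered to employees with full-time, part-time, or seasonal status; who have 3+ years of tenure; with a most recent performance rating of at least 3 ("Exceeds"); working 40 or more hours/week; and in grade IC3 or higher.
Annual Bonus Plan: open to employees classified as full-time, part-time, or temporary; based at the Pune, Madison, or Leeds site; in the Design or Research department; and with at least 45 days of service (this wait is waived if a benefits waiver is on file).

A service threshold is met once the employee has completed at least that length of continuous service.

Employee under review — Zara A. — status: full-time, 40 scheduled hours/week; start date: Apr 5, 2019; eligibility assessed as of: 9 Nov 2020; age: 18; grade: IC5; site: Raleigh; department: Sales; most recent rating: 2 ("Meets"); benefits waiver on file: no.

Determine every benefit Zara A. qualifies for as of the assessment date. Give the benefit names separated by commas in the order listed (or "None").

Service from Apr 5, 2019 to 9 Nov 2020: 584 days.
Adoption Assistance — status full-time ✓; no waiver, service 584 days ≥ 45 days ✓; age 18 < 21 ✗ → not eligible.
Dependent Care FSA — status full-time ✓ (not excluded); service 584 days ≥ 3 months (≈90 days) ✓; 40 hrs/wk ≥ 30 ✓; not eligible for Adoption Assistance ✗ → not eligible.
Sabbatical Program — status full-time ✓; service 584 days ≥ 180 days ✓; 40 hrs/wk ≥ 32 ✓ → eligible.
RSU Program — service 584 days ≥ 26 weeks (≈182 days) ✓; dept Sales ✗ → not eligible.
Tuition Reimbursement — service 584 days ≥ 6 months (≈180 days) ✓; site Raleigh ✗ (not Omaha) → not eligible.
Supplemental Life Insurance — status full-time ✓; service 584 days < 3 years (≈1095 days) ✗ → not eligible.
Annual Bonus Plan — status full-time ✓; site Raleigh ✗ (not Pune, Madison, or Leeds) → not eligible.

Sabbatical Program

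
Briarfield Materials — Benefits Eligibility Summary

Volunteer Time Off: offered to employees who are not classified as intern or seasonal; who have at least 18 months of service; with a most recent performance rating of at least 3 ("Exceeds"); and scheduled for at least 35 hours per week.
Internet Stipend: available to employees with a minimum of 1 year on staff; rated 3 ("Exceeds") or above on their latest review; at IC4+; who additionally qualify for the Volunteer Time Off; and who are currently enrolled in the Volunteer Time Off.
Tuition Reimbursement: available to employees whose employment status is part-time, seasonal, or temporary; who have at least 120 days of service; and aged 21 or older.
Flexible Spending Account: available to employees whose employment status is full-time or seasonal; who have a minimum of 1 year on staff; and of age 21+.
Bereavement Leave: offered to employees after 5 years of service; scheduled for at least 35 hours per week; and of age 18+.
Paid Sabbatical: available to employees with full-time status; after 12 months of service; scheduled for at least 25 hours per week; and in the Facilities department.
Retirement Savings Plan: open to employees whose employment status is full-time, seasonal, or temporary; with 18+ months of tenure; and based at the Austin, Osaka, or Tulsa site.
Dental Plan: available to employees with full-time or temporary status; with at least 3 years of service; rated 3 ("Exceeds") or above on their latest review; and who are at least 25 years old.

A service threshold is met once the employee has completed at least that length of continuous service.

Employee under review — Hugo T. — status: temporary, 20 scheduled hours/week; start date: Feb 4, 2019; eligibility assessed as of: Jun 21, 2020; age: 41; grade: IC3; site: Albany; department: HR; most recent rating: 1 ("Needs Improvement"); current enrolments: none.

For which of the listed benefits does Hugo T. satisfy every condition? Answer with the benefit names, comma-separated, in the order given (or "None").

Tuition Reimbursement

Service from Feb 4, 2019 to Jun 21, 2020: 503 days.
Volunteer Time Off — status temporary ✓ (not excluded); service 503 days < 18 months (≈540 days) ✗ → not eligible.
Internet Stipend — service 503 days ≥ 1 year (≈365 days) ✓; rating 1 < 3 ✗ → not eligible.
Tuition Reimbursement — status temporary ✓; service 503 days ≥ 120 days ✓; age 41 ≥ 21 ✓ → eligible.
Flexible Spending Account — status temporary ✗ (requires full-time or seasonal) → not eligible.
Bereavement Leave — service 503 days < 5 years (≈1825 days) ✗ → not eligible.
Paid Sabbatical — status temporary ✗ (requires full-time) → not eligible.
Retirement Savings Plan — status temporary ✓; service 503 days < 18 months (≈540 days) ✗ → not eligible.
Dental Plan — status temporary ✓; service 503 days < 3 years (≈1095 days) ✗ → not eligible.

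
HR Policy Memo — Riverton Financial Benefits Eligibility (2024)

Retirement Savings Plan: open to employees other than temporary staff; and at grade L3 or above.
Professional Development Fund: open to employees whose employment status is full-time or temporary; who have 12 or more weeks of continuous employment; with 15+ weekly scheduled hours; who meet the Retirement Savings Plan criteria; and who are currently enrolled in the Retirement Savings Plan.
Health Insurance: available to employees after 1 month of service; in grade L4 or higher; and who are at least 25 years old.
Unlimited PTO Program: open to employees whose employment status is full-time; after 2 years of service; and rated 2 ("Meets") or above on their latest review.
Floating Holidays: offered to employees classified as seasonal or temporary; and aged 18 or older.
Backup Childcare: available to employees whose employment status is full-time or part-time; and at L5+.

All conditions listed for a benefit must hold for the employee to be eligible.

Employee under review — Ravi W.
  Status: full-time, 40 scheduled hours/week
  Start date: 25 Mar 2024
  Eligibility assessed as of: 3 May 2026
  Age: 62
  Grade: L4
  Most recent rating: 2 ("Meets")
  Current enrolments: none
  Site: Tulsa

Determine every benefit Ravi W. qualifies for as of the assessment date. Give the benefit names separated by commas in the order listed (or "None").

Service from 25 Mar 2024 to 3 May 2026: 769 days.
Retirement Savings Plan — status full-time ✓ (not excluded); grade L4 ≥ L3 ✓ → eligible.
Professional Development Fund — status full-time ✓; service 769 days ≥ 12 weeks (≈84 days) ✓; 40 hrs/wk ≥ 15 ✓; eligible for Retirement Savings Plan ✓; not enrolled in Retirement Savings Plan ✗ → not eligible.
Health Insurance — service 769 days ≥ 1 month (≈30 days) ✓; grade L4 ≥ L4 ✓; age 62 ≥ 25 ✓ → eligible.
Unlimited PTO Program — status full-time ✓; service 769 days ≥ 2 years (≈730 days) ✓; rating 2 ≥ 2 ✓ → eligible.
Floating Holidays — status full-time ✗ (requires seasonal or temporary) → not eligible.
Backup Childcare — status full-time ✓; grade L4 < L5 ✗ → not eligible.

Retirement Savings Plan, Health Insurance, Unlimited PTO Program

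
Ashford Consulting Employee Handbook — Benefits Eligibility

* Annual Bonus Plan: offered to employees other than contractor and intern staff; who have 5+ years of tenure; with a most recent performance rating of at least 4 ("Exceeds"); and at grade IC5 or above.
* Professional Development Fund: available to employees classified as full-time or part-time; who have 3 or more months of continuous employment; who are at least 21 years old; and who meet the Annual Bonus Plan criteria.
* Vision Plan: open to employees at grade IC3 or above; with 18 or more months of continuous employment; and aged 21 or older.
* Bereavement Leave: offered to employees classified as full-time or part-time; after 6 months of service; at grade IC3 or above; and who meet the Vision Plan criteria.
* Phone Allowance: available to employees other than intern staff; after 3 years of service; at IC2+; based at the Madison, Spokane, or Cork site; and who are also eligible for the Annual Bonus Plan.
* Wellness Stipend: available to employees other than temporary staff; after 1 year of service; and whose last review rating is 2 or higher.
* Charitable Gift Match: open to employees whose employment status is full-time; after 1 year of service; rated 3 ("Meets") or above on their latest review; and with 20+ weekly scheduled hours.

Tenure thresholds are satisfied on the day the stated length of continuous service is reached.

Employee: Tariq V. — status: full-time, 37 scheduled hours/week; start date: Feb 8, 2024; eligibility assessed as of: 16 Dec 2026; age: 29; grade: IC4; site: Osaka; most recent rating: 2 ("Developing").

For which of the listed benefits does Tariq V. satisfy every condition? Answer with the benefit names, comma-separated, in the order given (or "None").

Vision Plan, Bereavement Leave, Wellness Stipend

Service from Feb 8, 2024 to 16 Dec 2026: 1042 days.
Annual Bonus Plan — status full-time ✓ (not excluded); service 1042 days < 5 years (≈1825 days) ✗ → not eligible.
Professional Development Fund — status full-time ✓; service 1042 days ≥ 3 months (≈90 days) ✓; age 29 ≥ 21 ✓; not eligible for Annual Bonus Plan ✗ → not eligible.
Vision Plan — grade IC4 ≥ IC3 ✓; service 1042 days ≥ 18 months (≈540 days) ✓; age 29 ≥ 21 ✓ → eligible.
Bereavement Leave — status full-time ✓; service 1042 days ≥ 6 months (≈180 days) ✓; grade IC4 ≥ IC3 ✓; eligible for Vision Plan ✓ → eligible.
Phone Allowance — status full-time ✓ (not excluded); service 1042 days < 3 years (≈1095 days) ✗ → not eligible.
Wellness Stipend — status full-time ✓ (not excluded); service 1042 days ≥ 1 year (≈365 days) ✓; rating 2 ≥ 2 ✓ → eligible.
Charitable Gift Match — status full-time ✓; service 1042 days ≥ 1 year (≈365 days) ✓; rating 2 < 3 ✗ → not eligible.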